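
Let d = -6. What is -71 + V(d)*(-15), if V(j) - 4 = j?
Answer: -41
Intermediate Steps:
V(j) = 4 + j
-71 + V(d)*(-15) = -71 + (4 - 6)*(-15) = -71 - 2*(-15) = -71 + 30 = -41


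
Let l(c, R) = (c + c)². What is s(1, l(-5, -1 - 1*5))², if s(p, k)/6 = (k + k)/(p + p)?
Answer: 360000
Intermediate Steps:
l(c, R) = 4*c² (l(c, R) = (2*c)² = 4*c²)
s(p, k) = 6*k/p (s(p, k) = 6*((k + k)/(p + p)) = 6*((2*k)/((2*p))) = 6*((2*k)*(1/(2*p))) = 6*(k/p) = 6*k/p)
s(1, l(-5, -1 - 1*5))² = (6*(4*(-5)²)/1)² = (6*(4*25)*1)² = (6*100*1)² = 600² = 360000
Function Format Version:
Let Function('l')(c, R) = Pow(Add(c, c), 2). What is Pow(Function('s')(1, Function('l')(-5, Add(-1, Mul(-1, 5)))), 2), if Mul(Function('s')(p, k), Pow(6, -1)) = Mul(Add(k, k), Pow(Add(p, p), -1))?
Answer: 360000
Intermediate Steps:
Function('l')(c, R) = Mul(4, Pow(c, 2)) (Function('l')(c, R) = Pow(Mul(2, c), 2) = Mul(4, Pow(c, 2)))
Function('s')(p, k) = Mul(6, k, Pow(p, -1)) (Function('s')(p, k) = Mul(6, Mul(Add(k, k), Pow(Add(p, p), -1))) = Mul(6, Mul(Mul(2, k), Pow(Mul(2, p), -1))) = Mul(6, Mul(Mul(2, k), Mul(Rational(1, 2), Pow(p, -1)))) = Mul(6, Mul(k, Pow(p, -1))) = Mul(6, k, Pow(p, -1)))
Pow(Function('s')(1, Function('l')(-5, Add(-1, Mul(-1, 5)))), 2) = Pow(Mul(6, Mul(4, Pow(-5, 2)), Pow(1, -1)), 2) = Pow(Mul(6, Mul(4, 25), 1), 2) = Pow(Mul(6, 100, 1), 2) = Pow(600, 2) = 360000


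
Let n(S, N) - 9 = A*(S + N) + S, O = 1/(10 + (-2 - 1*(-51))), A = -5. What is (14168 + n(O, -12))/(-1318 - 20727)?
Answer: -839979/1300655 ≈ -0.64581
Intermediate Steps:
O = 1/59 (O = 1/(10 + (-2 + 51)) = 1/(10 + 49) = 1/59 ≈ 0.016949)
n(S, N) = 9 - 5*N - 4*S (n(S, N) = 9 + (-5*(S + N) + S) = 9 + (-5*(N + S) + S) = 9 + ((-5*N - 5*S) + S) = 9 + (-5*N - 4*S) = 9 - 5*N - 4*S)
(14168 + n(O, -12))/(-1318 - 20727) = (14168 + (9 - 5*(-12) - 4*1/59))/(-1318 - 20727) = (14168 + (9 + 60 - 4/59))/(-22045) = (14168 + 4067/59)*(-1/22045) = (839979/59)*(-1/22045) = -839979/1300655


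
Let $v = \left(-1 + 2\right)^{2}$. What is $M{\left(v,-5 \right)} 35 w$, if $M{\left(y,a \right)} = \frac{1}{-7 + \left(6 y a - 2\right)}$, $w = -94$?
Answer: $\frac{3290}{39} \approx 84.359$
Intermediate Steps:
$v = 1$ ($v = 1^{2} = 1$)
$M{\left(y,a \right)} = \frac{1}{-9 + 6 a y}$ ($M{\left(y,a \right)} = \frac{1}{-7 + \left(6 a y - 2\right)} = \frac{1}{-7 + \left(-2 + 6 a y\right)} = \frac{1}{-9 + 6 a y}$)
$M{\left(v,-5 \right)} 35 w = \frac{1}{3 \left(-3 + 2 \left(-5\right) 1\right)} 35 \left(-94\right) = \frac{1}{3 \left(-3 - 10\right)} 35 \left(-94\right) = \frac{1}{3 \left(-13\right)} 35 \left(-94\right) = \frac{1}{3} \left(- \frac{1}{13}\right) 35 \left(-94\right) = \left(- \frac{1}{39}\right) 35 \left(-94\right) = \left(- \frac{35}{39}\right) \left(-94\right) = \frac{3290}{39}$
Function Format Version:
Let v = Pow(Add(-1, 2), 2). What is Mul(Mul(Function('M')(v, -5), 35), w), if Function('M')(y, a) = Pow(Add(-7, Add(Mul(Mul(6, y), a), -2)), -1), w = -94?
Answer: Rational(3290, 39) ≈ 84.359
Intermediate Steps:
v = 1 (v = Pow(1, 2) = 1)
Function('M')(y, a) = Pow(Add(-9, Mul(6, a, y)), -1) (Function('M')(y, a) = Pow(Add(-7, Add(Mul(6, a, y), -2)), -1) = Pow(Add(-7, Add(-2, Mul(6, a, y))), -1) = Pow(Add(-9, Mul(6, a, y)), -1))
Mul(Mul(Function('M')(v, -5), 35), w) = Mul(Mul(Mul(Rational(1, 3), Pow(Add(-3, Mul(2, -5, 1)), -1)), 35), -94) = Mul(Mul(Mul(Rational(1, 3), Pow(Add(-3, -10), -1)), 35), -94) = Mul(Mul(Mul(Rational(1, 3), Pow(-13, -1)), 35), -94) = Mul(Mul(Mul(Rational(1, 3), Rational(-1, 13)), 35), -94) = Mul(Mul(Rational(-1, 39), 35), -94) = Mul(Rational(-35, 39), -94) = Rational(3290, 39)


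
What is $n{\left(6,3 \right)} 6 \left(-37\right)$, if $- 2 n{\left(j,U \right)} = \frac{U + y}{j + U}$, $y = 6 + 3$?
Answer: $148$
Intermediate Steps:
$y = 9$
$n{\left(j,U \right)} = - \frac{9 + U}{2 \left(U + j\right)}$ ($n{\left(j,U \right)} = - \frac{\left(U + 9\right) \frac{1}{j + U}}{2} = - \frac{\left(9 + U\right) \frac{1}{U + j}}{2} = - \frac{\frac{1}{U + j} \left(9 + U\right)}{2} = - \frac{9 + U}{2 \left(U + j\right)}$)
$n{\left(6,3 \right)} 6 \left(-37\right) = \frac{-9 - 3}{2 \left(3 + 6\right)} 6 \left(-37\right) = \frac{-9 - 3}{2 \cdot 9} \cdot 6 \left(-37\right) = \frac{1}{2} \cdot \frac{1}{9} \left(-12\right) 6 \left(-37\right) = \left(- \frac{2}{3}\right) 6 \left(-37\right) = \left(-4\right) \left(-37\right) = 148$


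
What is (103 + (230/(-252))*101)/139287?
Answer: 47/605178 ≈ 7.7663e-5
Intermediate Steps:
(103 + (230/(-252))*101)/139287 = (103 + (230*(-1/252))*101)*(1/139287) = (103 - 115/126*101)*(1/139287) = (103 - 11615/126)*(1/139287) = (1363/126)*(1/139287) = 47/605178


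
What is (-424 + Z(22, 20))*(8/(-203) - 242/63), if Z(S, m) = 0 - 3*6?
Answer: 3133780/1827 ≈ 1715.3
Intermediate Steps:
Z(S, m) = -18 (Z(S, m) = 0 - 18 = -18)
(-424 + Z(22, 20))*(8/(-203) - 242/63) = (-424 - 18)*(8/(-203) - 242/63) = -442*(8*(-1/203) - 242*1/63) = -442*(-8/203 - 242/63) = -442*(-7090/1827) = 3133780/1827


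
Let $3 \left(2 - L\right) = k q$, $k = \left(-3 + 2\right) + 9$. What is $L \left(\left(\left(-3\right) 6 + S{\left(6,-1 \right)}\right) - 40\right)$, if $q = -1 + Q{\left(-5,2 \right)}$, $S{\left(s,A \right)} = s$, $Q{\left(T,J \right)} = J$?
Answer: $\frac{104}{3} \approx 34.667$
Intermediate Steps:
$k = 8$ ($k = -1 + 9 = 8$)
$q = 1$ ($q = -1 + 2 = 1$)
$L = - \frac{2}{3}$ ($L = 2 - \frac{8 \cdot 1}{3} = 2 - \frac{8}{3} = - \frac{2}{3} \approx -0.66667$)
$L \left(\left(\left(-3\right) 6 + S{\left(6,-1 \right)}\right) - 40\right) = - \frac{2 \left(\left(\left(-3\right) 6 + 6\right) - 40\right)}{3} = - \frac{2 \left(\left(-18 + 6\right) - 40\right)}{3} = - \frac{2 \left(-12 - 40\right)}{3} = \left(- \frac{2}{3}\right) \left(-52\right) = \frac{104}{3}$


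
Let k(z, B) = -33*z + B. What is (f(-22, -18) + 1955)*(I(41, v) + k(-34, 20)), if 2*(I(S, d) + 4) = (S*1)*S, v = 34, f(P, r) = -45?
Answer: 3778935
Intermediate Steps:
I(S, d) = -4 + S²/2 (I(S, d) = -4 + ((S*1)*S)/2 = -4 + (S*S)/2 = -4 + S²/2)
k(z, B) = B - 33*z
(f(-22, -18) + 1955)*(I(41, v) + k(-34, 20)) = (-45 + 1955)*((-4 + (½)*41²) + (20 - 33*(-34))) = 1910*((-4 + (½)*1681) + (20 + 1122)) = 1910*((-4 + 1681/2) + 1142) = 1910*(1673/2 + 1142) = 1910*(3957/2) = 3778935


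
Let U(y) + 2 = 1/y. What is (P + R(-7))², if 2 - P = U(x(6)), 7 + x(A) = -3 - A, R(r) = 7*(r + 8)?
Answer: 31329/256 ≈ 122.38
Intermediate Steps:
R(r) = 56 + 7*r (R(r) = 7*(8 + r) = 56 + 7*r)
x(A) = -10 - A (x(A) = -7 + (-3 - A) = -10 - A)
U(y) = -2 + 1/y
P = 65/16 (P = 2 - (-2 + 1/(-10 - 1*6)) = 2 - (-2 + 1/(-10 - 6)) = 2 - (-2 + 1/(-16)) = 2 - (-2 - 1/16) = 2 - 1*(-33/16) = 2 + 33/16 = 65/16 ≈ 4.0625)
(P + R(-7))² = (65/16 + (56 + 7*(-7)))² = (65/16 + (56 - 49))² = (65/16 + 7)² = (177/16)² = 31329/256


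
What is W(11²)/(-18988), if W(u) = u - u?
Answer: 0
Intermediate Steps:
W(u) = 0
W(11²)/(-18988) = 0/(-18988) = 0*(-1/18988) = 0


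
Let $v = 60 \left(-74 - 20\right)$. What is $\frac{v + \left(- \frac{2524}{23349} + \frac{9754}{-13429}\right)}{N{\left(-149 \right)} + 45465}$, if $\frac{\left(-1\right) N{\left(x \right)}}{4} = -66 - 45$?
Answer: $- \frac{1768704627382}{14394937777389} \approx -0.12287$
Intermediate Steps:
$v = -5640$ ($v = 60 \left(-94\right) = -5640$)
$N{\left(x \right)} = 444$ ($N{\left(x \right)} = - 4 \left(-66 - 45\right) = \left(-4\right) \left(-111\right) = 444$)
$\frac{v + \left(- \frac{2524}{23349} + \frac{9754}{-13429}\right)}{N{\left(-149 \right)} + 45465} = \frac{-5640 + \left(- \frac{2524}{23349} + \frac{9754}{-13429}\right)}{444 + 45465} = \frac{-5640 + \left(\left(-2524\right) \frac{1}{23349} + 9754 \left(- \frac{1}{13429}\right)\right)}{45909} = \left(-5640 - \frac{261640942}{313553721}\right) \frac{1}{45909} = \left(- \frac{1768704627382}{313553721}\right) \frac{1}{45909} = - \frac{1768704627382}{14394937777389}$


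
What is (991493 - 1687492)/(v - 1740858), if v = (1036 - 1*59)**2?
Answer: 695999/786329 ≈ 0.88512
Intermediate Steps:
v = 954529 (v = (1036 - 59)**2 = 977**2 = 954529)
(991493 - 1687492)/(v - 1740858) = (991493 - 1687492)/(954529 - 1740858) = -695999/(-786329) = -695999*(-1/786329) = 695999/786329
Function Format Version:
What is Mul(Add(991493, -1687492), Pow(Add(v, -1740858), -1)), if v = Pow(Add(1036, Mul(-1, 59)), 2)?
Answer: Rational(695999, 786329) ≈ 0.88512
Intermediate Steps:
v = 954529 (v = Pow(Add(1036, -59), 2) = Pow(977, 2) = 954529)
Mul(Add(991493, -1687492), Pow(Add(v, -1740858), -1)) = Mul(Add(991493, -1687492), Pow(Add(954529, -1740858), -1)) = Mul(-695999, Pow(-786329, -1)) = Mul(-695999, Rational(-1, 786329)) = Rational(695999, 786329)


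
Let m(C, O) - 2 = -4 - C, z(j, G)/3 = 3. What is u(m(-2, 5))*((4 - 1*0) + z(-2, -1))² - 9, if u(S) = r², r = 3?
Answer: 1512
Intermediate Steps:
z(j, G) = 9 (z(j, G) = 3*3 = 9)
m(C, O) = -2 - C (m(C, O) = 2 + (-4 - C) = -2 - C)
u(S) = 9 (u(S) = 3² = 9)
u(m(-2, 5))*((4 - 1*0) + z(-2, -1))² - 9 = 9*((4 - 1*0) + 9)² - 9 = 9*((4 + 0) + 9)² - 9 = 9*(4 + 9)² - 9 = 9*13² - 9 = 9*169 - 9 = 1521 - 9 = 1512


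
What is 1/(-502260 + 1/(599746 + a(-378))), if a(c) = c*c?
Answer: -742630/372993343799 ≈ -1.9910e-6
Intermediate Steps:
a(c) = c²
1/(-502260 + 1/(599746 + a(-378))) = 1/(-502260 + 1/(599746 + (-378)²)) = 1/(-502260 + 1/(599746 + 142884)) = 1/(-502260 + 1/742630) = 1/(-372993343799/742630) = -742630/372993343799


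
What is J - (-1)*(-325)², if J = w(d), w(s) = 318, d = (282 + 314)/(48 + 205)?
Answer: 105943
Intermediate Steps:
d = 596/253 ≈ 2.3557
J = 318
J - (-1)*(-325)² = 318 - (-1)*(-325)² = 318 - (-1)*105625 = 318 - 1*(-105625) = 318 + 105625 = 105943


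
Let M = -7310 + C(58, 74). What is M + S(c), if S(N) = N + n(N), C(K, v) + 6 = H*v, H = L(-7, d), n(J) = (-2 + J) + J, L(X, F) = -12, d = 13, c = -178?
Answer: -8740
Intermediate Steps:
n(J) = -2 + 2*J
H = -12
C(K, v) = -6 - 12*v
S(N) = -2 + 3*N (S(N) = N + (-2 + 2*N) = -2 + 3*N)
M = -8204 (M = -7310 + (-6 - 12*74) = -7310 + (-6 - 888) = -7310 - 894 = -8204)
M + S(c) = -8204 + (-2 + 3*(-178)) = -8204 + (-2 - 534) = -8204 - 536 = -8740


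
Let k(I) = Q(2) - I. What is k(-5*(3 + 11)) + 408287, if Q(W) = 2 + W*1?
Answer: 408361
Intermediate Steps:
Q(W) = 2 + W
k(I) = 4 - I (k(I) = (2 + 2) - I = 4 - I)
k(-5*(3 + 11)) + 408287 = (4 - (-5)*(3 + 11)) + 408287 = (4 - (-5)*14) + 408287 = (4 - 1*(-70)) + 408287 = (4 + 70) + 408287 = 74 + 408287 = 408361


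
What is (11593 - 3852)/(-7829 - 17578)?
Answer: -7741/25407 ≈ -0.30468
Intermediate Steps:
(11593 - 3852)/(-7829 - 17578) = 7741/(-25407) = 7741*(-1/25407) = -7741/25407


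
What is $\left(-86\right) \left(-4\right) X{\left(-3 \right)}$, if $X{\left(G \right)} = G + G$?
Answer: $-2064$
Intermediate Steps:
$X{\left(G \right)} = 2 G$
$\left(-86\right) \left(-4\right) X{\left(-3 \right)} = \left(-86\right) \left(-4\right) 2 \left(-3\right) = 344 \left(-6\right) = -2064$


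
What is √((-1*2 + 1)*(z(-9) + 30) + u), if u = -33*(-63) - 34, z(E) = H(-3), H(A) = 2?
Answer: √2013 ≈ 44.866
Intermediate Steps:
z(E) = 2
u = 2045 (u = 2079 - 34 = 2045)
√((-1*2 + 1)*(z(-9) + 30) + u) = √((-1*2 + 1)*(2 + 30) + 2045) = √((-2 + 1)*32 + 2045) = √(-1*32 + 2045) = √(-32 + 2045) = √2013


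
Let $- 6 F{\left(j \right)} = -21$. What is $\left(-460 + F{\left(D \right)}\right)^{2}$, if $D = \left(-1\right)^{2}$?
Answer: $\frac{833569}{4} \approx 2.0839 \cdot 10^{5}$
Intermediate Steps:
$D = 1$
$F{\left(j \right)} = \frac{7}{2}$ ($F{\left(j \right)} = \left(- \frac{1}{6}\right) \left(-21\right) = \frac{7}{2}$)
$\left(-460 + F{\left(D \right)}\right)^{2} = \left(-460 + \frac{7}{2}\right)^{2} = \left(- \frac{913}{2}\right)^{2} = \frac{833569}{4}$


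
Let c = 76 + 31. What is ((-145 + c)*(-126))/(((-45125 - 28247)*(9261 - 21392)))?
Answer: 171/31788419 ≈ 5.3793e-6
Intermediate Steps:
c = 107
((-145 + c)*(-126))/(((-45125 - 28247)*(9261 - 21392))) = ((-145 + 107)*(-126))/(((-45125 - 28247)*(9261 - 21392))) = (-38*(-126))/((-73372*(-12131))) = 4788/890075732 = 4788*(1/890075732) = 171/31788419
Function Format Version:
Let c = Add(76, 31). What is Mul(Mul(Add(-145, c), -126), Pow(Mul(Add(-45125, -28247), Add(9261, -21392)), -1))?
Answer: Rational(171, 31788419) ≈ 5.3793e-6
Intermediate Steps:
c = 107
Mul(Mul(Add(-145, c), -126), Pow(Mul(Add(-45125, -28247), Add(9261, -21392)), -1)) = Mul(Mul(Add(-145, 107), -126), Pow(Mul(Add(-45125, -28247), Add(9261, -21392)), -1)) = Mul(Mul(-38, -126), Pow(Mul(-73372, -12131), -1)) = Mul(4788, Pow(890075732, -1)) = Mul(4788, Rational(1, 890075732)) = Rational(171, 31788419)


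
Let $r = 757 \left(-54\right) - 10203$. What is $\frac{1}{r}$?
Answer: $- \frac{1}{51081} \approx -1.9577 \cdot 10^{-5}$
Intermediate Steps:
$r = -51081$ ($r = -40878 - 10203 = -51081$)
$\frac{1}{r} = \frac{1}{-51081} = - \frac{1}{51081}$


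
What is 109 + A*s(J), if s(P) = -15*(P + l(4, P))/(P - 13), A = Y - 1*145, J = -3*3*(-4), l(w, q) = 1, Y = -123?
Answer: 151247/23 ≈ 6576.0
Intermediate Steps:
J = 36 (J = -9*(-4) = 36)
A = -268 (A = -123 - 1*145 = -123 - 145 = -268)
s(P) = -15*(1 + P)/(-13 + P) (s(P) = -15*(P + 1)/(P - 13) = -15*(1 + P)/(-13 + P))
109 + A*s(J) = 109 - 4020*(-1 - 1*36)/(-13 + 36) = 109 - 4020*(-1 - 36)/23 = 109 - 4020*(-37)/23 = 109 - 268*(-555/23) = 109 + 148740/23 = 151247/23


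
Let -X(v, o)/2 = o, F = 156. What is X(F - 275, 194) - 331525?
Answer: -331913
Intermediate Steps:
X(v, o) = -2*o
X(F - 275, 194) - 331525 = -2*194 - 331525 = -388 - 331525 = -331913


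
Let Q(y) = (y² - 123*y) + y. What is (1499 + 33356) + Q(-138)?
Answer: 70735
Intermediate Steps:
Q(y) = y² - 122*y
(1499 + 33356) + Q(-138) = (1499 + 33356) - 138*(-122 - 138) = 34855 - 138*(-260) = 34855 + 35880 = 70735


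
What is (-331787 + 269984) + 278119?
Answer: 216316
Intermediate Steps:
(-331787 + 269984) + 278119 = -61803 + 278119 = 216316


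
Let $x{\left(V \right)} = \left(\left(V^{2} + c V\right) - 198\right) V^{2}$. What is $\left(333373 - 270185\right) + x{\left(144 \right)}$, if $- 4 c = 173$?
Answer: $296795348$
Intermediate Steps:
$c = - \frac{173}{4}$ ($c = \left(- \frac{1}{4}\right) 173 = - \frac{173}{4} \approx -43.25$)
$x{\left(V \right)} = V^{2} \left(-198 + V^{2} - \frac{173 V}{4}\right)$ ($x{\left(V \right)} = \left(\left(V^{2} - \frac{173 V}{4}\right) - 198\right) V^{2} = \left(-198 + V^{2} - \frac{173 V}{4}\right) V^{2} = V^{2} \left(-198 + V^{2} - \frac{173 V}{4}\right)$)
$\left(333373 - 270185\right) + x{\left(144 \right)} = \left(333373 - 270185\right) + 144^{2} \left(-198 + 144^{2} - 6228\right) = 63188 + 20736 \left(-198 + 20736 - 6228\right) = 63188 + 20736 \cdot 14310 = 63188 + 296732160 = 296795348$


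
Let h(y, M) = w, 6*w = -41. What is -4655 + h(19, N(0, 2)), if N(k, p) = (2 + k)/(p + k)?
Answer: -27971/6 ≈ -4661.8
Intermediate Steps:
N(k, p) = (2 + k)/(k + p)
w = -41/6 (w = (⅙)*(-41) = -41/6 ≈ -6.8333)
h(y, M) = -41/6
-4655 + h(19, N(0, 2)) = -4655 - 41/6 = -27971/6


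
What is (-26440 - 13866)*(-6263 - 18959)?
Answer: 1016597932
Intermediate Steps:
(-26440 - 13866)*(-6263 - 18959) = -40306*(-25222) = 1016597932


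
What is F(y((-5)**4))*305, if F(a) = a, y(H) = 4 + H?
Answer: 191845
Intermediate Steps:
F(y((-5)**4))*305 = (4 + (-5)**4)*305 = (4 + 625)*305 = 629*305 = 191845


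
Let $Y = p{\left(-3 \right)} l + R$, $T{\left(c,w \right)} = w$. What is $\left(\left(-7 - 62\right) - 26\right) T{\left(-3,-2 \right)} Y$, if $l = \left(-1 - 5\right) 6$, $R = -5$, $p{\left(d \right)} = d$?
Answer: $19570$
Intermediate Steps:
$l = -36$ ($l = \left(-6\right) 6 = -36$)
$Y = 103$ ($Y = \left(-3\right) \left(-36\right) - 5 = 108 - 5 = 103$)
$\left(\left(-7 - 62\right) - 26\right) T{\left(-3,-2 \right)} Y = \left(\left(-7 - 62\right) - 26\right) \left(-2\right) 103 = \left(-69 - 26\right) \left(-2\right) 103 = \left(-95\right) \left(-2\right) 103 = 190 \cdot 103 = 19570$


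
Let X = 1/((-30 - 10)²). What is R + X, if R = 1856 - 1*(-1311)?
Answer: 5067201/1600 ≈ 3167.0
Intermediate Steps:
R = 3167 (R = 1856 + 1311 = 3167)
X = 1/1600 (X = 1/((-40)²) = 1/1600 ≈ 0.00062500)
R + X = 3167 + 1/1600 = 5067201/1600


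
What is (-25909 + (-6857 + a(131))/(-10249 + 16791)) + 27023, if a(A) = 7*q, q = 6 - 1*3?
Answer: 3640476/3271 ≈ 1113.0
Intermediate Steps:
q = 3 (q = 6 - 3 = 3)
a(A) = 21 (a(A) = 7*3 = 21)
(-25909 + (-6857 + a(131))/(-10249 + 16791)) + 27023 = (-25909 + (-6857 + 21)/(-10249 + 16791)) + 27023 = (-25909 - 6836/6542) + 27023 = (-25909 - 6836*1/6542) + 27023 = (-25909 - 3418/3271) + 27023 = -84751757/3271 + 27023 = 3640476/3271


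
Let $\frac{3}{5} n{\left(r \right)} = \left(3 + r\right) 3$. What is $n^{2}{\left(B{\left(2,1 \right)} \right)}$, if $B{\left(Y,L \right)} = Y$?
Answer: $625$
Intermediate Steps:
$n{\left(r \right)} = 15 + 5 r$ ($n{\left(r \right)} = \frac{5 \left(3 + r\right) 3}{3} = \frac{5 \left(9 + 3 r\right)}{3} = 15 + 5 r$)
$n^{2}{\left(B{\left(2,1 \right)} \right)} = \left(15 + 5 \cdot 2\right)^{2} = \left(15 + 10\right)^{2} = 25^{2} = 625$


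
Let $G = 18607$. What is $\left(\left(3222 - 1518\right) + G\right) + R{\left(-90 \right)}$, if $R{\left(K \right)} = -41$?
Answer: $20270$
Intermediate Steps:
$\left(\left(3222 - 1518\right) + G\right) + R{\left(-90 \right)} = \left(\left(3222 - 1518\right) + 18607\right) - 41 = \left(1704 + 18607\right) - 41 = 20311 - 41 = 20270$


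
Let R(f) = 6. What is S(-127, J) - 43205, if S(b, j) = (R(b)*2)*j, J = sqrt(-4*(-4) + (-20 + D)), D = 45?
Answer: -43205 + 12*sqrt(41) ≈ -43128.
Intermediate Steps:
J = sqrt(41) (J = sqrt(-4*(-4) + (-20 + 45)) = sqrt(16 + 25) = sqrt(41) ≈ 6.4031)
S(b, j) = 12*j (S(b, j) = (6*2)*j = 12*j)
S(-127, J) - 43205 = 12*sqrt(41) - 43205 = -43205 + 12*sqrt(41)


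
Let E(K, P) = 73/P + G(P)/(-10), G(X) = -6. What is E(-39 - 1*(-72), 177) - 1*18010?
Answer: -15937954/885 ≈ -18009.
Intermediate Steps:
E(K, P) = ⅗ + 73/P (E(K, P) = 73/P - 6/(-10) = 73/P - 6*(-⅒) = 73/P + ⅗ = ⅗ + 73/P)
E(-39 - 1*(-72), 177) - 1*18010 = (⅗ + 73/177) - 1*18010 = (⅗ + 73*(1/177)) - 18010 = (⅗ + 73/177) - 18010 = 896/885 - 18010 = -15937954/885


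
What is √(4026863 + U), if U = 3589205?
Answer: 2*√1904017 ≈ 2759.7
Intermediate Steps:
√(4026863 + U) = √(4026863 + 3589205) = √7616068 = 2*√1904017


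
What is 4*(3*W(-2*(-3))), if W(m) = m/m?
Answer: 12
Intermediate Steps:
W(m) = 1
4*(3*W(-2*(-3))) = 4*(3*1) = 4*3 = 12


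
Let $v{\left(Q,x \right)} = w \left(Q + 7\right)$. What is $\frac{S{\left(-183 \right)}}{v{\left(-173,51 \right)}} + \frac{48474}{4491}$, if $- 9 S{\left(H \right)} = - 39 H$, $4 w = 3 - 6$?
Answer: $\frac{549700}{124251} \approx 4.4241$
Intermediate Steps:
$w = - \frac{3}{4}$ ($w = \frac{3 - 6}{4} = \frac{1}{4} \left(-3\right) = - \frac{3}{4} \approx -0.75$)
$S{\left(H \right)} = \frac{13 H}{3}$ ($S{\left(H \right)} = - \frac{\left(-39\right) H}{9} = \frac{13 H}{3}$)
$v{\left(Q,x \right)} = - \frac{21}{4} - \frac{3 Q}{4}$ ($v{\left(Q,x \right)} = - \frac{3 \left(Q + 7\right)}{4} = - \frac{3 \left(7 + Q\right)}{4} = - \frac{21}{4} - \frac{3 Q}{4}$)
$\frac{S{\left(-183 \right)}}{v{\left(-173,51 \right)}} + \frac{48474}{4491} = \frac{\frac{13}{3} \left(-183\right)}{- \frac{21}{4} - - \frac{519}{4}} + \frac{48474}{4491} = - \frac{793}{- \frac{21}{4} + \frac{519}{4}} + 48474 \cdot \frac{1}{4491} = - \frac{793}{\frac{249}{2}} + \frac{5386}{499} = \left(-793\right) \frac{2}{249} + \frac{5386}{499} = - \frac{1586}{249} + \frac{5386}{499} = \frac{549700}{124251}$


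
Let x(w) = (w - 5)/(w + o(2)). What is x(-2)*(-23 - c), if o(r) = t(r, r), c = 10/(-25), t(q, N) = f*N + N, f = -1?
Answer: -791/10 ≈ -79.100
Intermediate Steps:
t(q, N) = 0 (t(q, N) = -N + N = 0)
c = -⅖ (c = 10*(-1/25) = -⅖ ≈ -0.40000)
o(r) = 0
x(w) = (-5 + w)/w (x(w) = (w - 5)/(w + 0) = (-5 + w)/w)
x(-2)*(-23 - c) = ((-5 - 2)/(-2))*(-23 - 1*(-⅖)) = (-½*(-7))*(-23 + ⅖) = (7/2)*(-113/5) = -791/10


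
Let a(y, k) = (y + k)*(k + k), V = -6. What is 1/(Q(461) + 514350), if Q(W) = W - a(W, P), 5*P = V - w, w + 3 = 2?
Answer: 1/515731 ≈ 1.9390e-6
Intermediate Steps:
w = -1 (w = -3 + 2 = -1)
P = -1 (P = (-6 - 1*(-1))/5 = (-6 + 1)/5 = (1/5)*(-5) = -1)
a(y, k) = 2*k*(k + y) (a(y, k) = (k + y)*(2*k) = 2*k*(k + y))
Q(W) = -2 + 3*W (Q(W) = W - 2*(-1)*(-1 + W) = W - (2 - 2*W) = W + (-2 + 2*W) = -2 + 3*W)
1/(Q(461) + 514350) = 1/((-2 + 3*461) + 514350) = 1/((-2 + 1383) + 514350) = 1/(1381 + 514350) = 1/515731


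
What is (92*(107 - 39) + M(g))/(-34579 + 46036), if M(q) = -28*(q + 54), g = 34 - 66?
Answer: 1880/3819 ≈ 0.49228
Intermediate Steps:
g = -32
M(q) = -1512 - 28*q (M(q) = -28*(54 + q) = -1512 - 28*q)
(92*(107 - 39) + M(g))/(-34579 + 46036) = (92*(107 - 39) + (-1512 - 28*(-32)))/(-34579 + 46036) = (92*68 + (-1512 + 896))/11457 = (6256 - 616)*(1/11457) = 5640*(1/11457) = 1880/3819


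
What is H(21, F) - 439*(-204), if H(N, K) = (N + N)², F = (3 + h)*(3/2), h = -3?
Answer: 91320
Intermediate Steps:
F = 0 (F = (3 - 3)*(3/2) = 0*(3*(½)) = 0*(3/2) = 0)
H(N, K) = 4*N² (H(N, K) = (2*N)² = 4*N²)
H(21, F) - 439*(-204) = 4*21² - 439*(-204) = 4*441 + 89556 = 1764 + 89556 = 91320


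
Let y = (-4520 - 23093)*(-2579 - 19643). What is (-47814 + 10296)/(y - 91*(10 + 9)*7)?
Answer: -12506/204534661 ≈ -6.1144e-5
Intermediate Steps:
y = 613616086 (y = -27613*(-22222) = 613616086)
(-47814 + 10296)/(y - 91*(10 + 9)*7) = (-47814 + 10296)/(613616086 - 91*(10 + 9)*7) = -37518/(613616086 - 1729*7) = -37518/(613616086 - 91*133) = -37518/(613616086 - 12103) = -37518/613603983 = -37518*1/613603983 = -12506/204534661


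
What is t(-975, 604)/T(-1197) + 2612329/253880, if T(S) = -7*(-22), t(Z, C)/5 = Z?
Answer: -3451927/161560 ≈ -21.366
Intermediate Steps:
t(Z, C) = 5*Z
T(S) = 154
t(-975, 604)/T(-1197) + 2612329/253880 = (5*(-975))/154 + 2612329/253880 = -4875*1/154 + 2612329*(1/253880) = -4875/154 + 2612329/253880 = -3451927/161560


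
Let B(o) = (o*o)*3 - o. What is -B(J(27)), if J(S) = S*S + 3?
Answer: -1606740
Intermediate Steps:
J(S) = 3 + S² (J(S) = S² + 3 = 3 + S²)
B(o) = -o + 3*o² (B(o) = o²*3 - o = 3*o² - o = -o + 3*o²)
-B(J(27)) = -(3 + 27²)*(-1 + 3*(3 + 27²)) = -(3 + 729)*(-1 + 3*(3 + 729)) = -732*(-1 + 3*732) = -732*(-1 + 2196) = -732*2195 = -1*1606740 = -1606740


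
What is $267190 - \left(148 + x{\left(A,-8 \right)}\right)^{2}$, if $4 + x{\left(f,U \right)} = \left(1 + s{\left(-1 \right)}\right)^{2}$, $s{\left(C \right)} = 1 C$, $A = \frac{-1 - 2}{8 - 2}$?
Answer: $246454$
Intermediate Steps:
$A = - \frac{1}{2}$ ($A = - \frac{3}{6} = \left(-3\right) \frac{1}{6} = - \frac{1}{2} \approx -0.5$)
$s{\left(C \right)} = C$
$x{\left(f,U \right)} = -4$ ($x{\left(f,U \right)} = -4 + \left(1 - 1\right)^{2} = -4 + 0^{2} = -4 + 0 = -4$)
$267190 - \left(148 + x{\left(A,-8 \right)}\right)^{2} = 267190 - \left(148 - 4\right)^{2} = 267190 - 144^{2} = 267190 - 20736 = 246454$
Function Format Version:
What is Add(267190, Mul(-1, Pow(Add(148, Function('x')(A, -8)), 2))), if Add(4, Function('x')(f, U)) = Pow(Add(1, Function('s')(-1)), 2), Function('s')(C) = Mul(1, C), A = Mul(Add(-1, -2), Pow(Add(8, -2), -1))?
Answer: 246454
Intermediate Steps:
A = Rational(-1, 2) (A = Mul(-3, Pow(6, -1)) = Mul(-3, Rational(1, 6)) = Rational(-1, 2) ≈ -0.50000)
Function('s')(C) = C
Function('x')(f, U) = -4 (Function('x')(f, U) = Add(-4, Pow(Add(1, -1), 2)) = Add(-4, Pow(0, 2)) = Add(-4, 0) = -4)
Add(267190, Mul(-1, Pow(Add(148, Function('x')(A, -8)), 2))) = Add(267190, Mul(-1, Pow(Add(148, -4), 2))) = Add(267190, Mul(-1, Pow(144, 2))) = Add(267190, Mul(-1, 20736)) = Add(267190, -20736) = 246454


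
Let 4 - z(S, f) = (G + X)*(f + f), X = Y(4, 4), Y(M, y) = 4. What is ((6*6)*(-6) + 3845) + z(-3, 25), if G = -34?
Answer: 5133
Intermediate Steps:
X = 4
z(S, f) = 4 + 60*f (z(S, f) = 4 - (-34 + 4)*(f + f) = 4 - (-30)*2*f = 4 - (-60)*f = 4 + 60*f)
((6*6)*(-6) + 3845) + z(-3, 25) = ((6*6)*(-6) + 3845) + (4 + 60*25) = (36*(-6) + 3845) + (4 + 1500) = (-216 + 3845) + 1504 = 3629 + 1504 = 5133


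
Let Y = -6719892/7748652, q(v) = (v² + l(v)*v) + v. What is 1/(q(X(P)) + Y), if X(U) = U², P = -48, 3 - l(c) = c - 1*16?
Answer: 645721/29754263689 ≈ 2.1702e-5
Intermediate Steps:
l(c) = 19 - c (l(c) = 3 - (c - 1*16) = 3 - (c - 16) = 3 - (-16 + c) = 3 + (16 - c) = 19 - c)
q(v) = v + v² + v*(19 - v) (q(v) = (v² + (19 - v)*v) + v = (v² + v*(19 - v)) + v = v + v² + v*(19 - v))
Y = -559991/645721 (Y = -6719892*1/7748652 = -559991/645721 ≈ -0.86723)
1/(q(X(P)) + Y) = 1/(20*(-48)² - 559991/645721) = 1/(20*2304 - 559991/645721) = 1/(46080 - 559991/645721) = 1/(29754263689/645721) = 645721/29754263689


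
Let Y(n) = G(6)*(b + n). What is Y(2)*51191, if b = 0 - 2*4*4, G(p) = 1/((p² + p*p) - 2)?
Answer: -21939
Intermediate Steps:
G(p) = 1/(-2 + 2*p²) (G(p) = 1/((p² + p²) - 2) = 1/(2*p² - 2) = 1/(-2 + 2*p²))
b = -32 (b = 0 - 8*4 = 0 - 32 = -32)
Y(n) = -16/35 + n/70 (Y(n) = (1/(2*(-1 + 6²)))*(-32 + n) = (1/(2*(-1 + 36)))*(-32 + n) = ((½)/35)*(-32 + n) = ((½)*(1/35))*(-32 + n) = (-32 + n)/70 = -16/35 + n/70)
Y(2)*51191 = (-16/35 + (1/70)*2)*51191 = (-16/35 + 1/35)*51191 = -3/7*51191 = -21939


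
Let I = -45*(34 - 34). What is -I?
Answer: 0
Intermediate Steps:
I = 0 (I = -45*0 = 0)
-I = -1*0 = 0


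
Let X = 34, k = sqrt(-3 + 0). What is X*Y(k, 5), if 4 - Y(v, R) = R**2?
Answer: -714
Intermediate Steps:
k = I*sqrt(3) (k = sqrt(-3) = I*sqrt(3) ≈ 1.732*I)
Y(v, R) = 4 - R**2
X*Y(k, 5) = 34*(4 - 1*5**2) = 34*(4 - 1*25) = 34*(4 - 25) = 34*(-21) = -714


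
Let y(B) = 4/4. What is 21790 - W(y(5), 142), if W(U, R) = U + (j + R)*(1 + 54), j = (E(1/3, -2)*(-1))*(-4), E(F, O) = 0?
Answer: 13979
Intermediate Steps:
j = 0 (j = (0*(-1))*(-4) = 0*(-4) = 0)
y(B) = 1 (y(B) = 4*(¼) = 1)
W(U, R) = U + 55*R (W(U, R) = U + (0 + R)*(1 + 54) = U + R*55 = U + 55*R)
21790 - W(y(5), 142) = 21790 - (1 + 55*142) = 21790 - (1 + 7810) = 21790 - 1*7811 = 21790 - 7811 = 13979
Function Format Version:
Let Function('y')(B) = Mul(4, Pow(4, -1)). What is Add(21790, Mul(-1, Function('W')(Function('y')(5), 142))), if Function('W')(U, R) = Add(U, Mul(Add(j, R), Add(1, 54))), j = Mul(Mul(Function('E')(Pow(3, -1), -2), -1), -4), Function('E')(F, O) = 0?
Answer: 13979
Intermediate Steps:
j = 0 (j = Mul(Mul(0, -1), -4) = Mul(0, -4) = 0)
Function('y')(B) = 1 (Function('y')(B) = Mul(4, Rational(1, 4)) = 1)
Function('W')(U, R) = Add(U, Mul(55, R)) (Function('W')(U, R) = Add(U, Mul(Add(0, R), Add(1, 54))) = Add(U, Mul(R, 55)) = Add(U, Mul(55, R)))
Add(21790, Mul(-1, Function('W')(Function('y')(5), 142))) = Add(21790, Mul(-1, Add(1, Mul(55, 142)))) = Add(21790, Mul(-1, Add(1, 7810))) = Add(21790, Mul(-1, 7811)) = Add(21790, -7811) = 13979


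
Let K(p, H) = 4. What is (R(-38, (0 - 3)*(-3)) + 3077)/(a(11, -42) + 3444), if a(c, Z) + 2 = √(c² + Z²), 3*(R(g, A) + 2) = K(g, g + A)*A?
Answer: 3541818/3948493 - 1029*√1885/3948493 ≈ 0.88569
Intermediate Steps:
R(g, A) = -2 + 4*A/3 (R(g, A) = -2 + (4*A)/3 = -2 + 4*A/3)
a(c, Z) = -2 + √(Z² + c²) (a(c, Z) = -2 + √(c² + Z²) = -2 + √(Z² + c²))
(R(-38, (0 - 3)*(-3)) + 3077)/(a(11, -42) + 3444) = ((-2 + 4*((0 - 3)*(-3))/3) + 3077)/((-2 + √((-42)² + 11²)) + 3444) = ((-2 + 4*(-3*(-3))/3) + 3077)/((-2 + √(1764 + 121)) + 3444) = ((-2 + (4/3)*9) + 3077)/((-2 + √1885) + 3444) = ((-2 + 12) + 3077)/(3442 + √1885) = (10 + 3077)/(3442 + √1885) = 3087/(3442 + √1885)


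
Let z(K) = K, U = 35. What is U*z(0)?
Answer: 0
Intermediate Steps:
U*z(0) = 35*0 = 0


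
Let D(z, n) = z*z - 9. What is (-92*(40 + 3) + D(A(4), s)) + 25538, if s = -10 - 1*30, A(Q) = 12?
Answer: 21717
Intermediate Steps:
s = -40 (s = -10 - 30 = -40)
D(z, n) = -9 + z² (D(z, n) = z² - 9 = -9 + z²)
(-92*(40 + 3) + D(A(4), s)) + 25538 = (-92*(40 + 3) + (-9 + 12²)) + 25538 = (-92*43 + (-9 + 144)) + 25538 = (-3956 + 135) + 25538 = -3821 + 25538 = 21717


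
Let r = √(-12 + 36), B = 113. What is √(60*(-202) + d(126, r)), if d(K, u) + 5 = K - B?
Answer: 4*I*√757 ≈ 110.05*I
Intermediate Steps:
r = 2*√6 (r = √24 = 2*√6 ≈ 4.8990)
d(K, u) = -118 + K (d(K, u) = -5 + (K - 1*113) = -5 + (K - 113) = -5 + (-113 + K) = -118 + K)
√(60*(-202) + d(126, r)) = √(60*(-202) + (-118 + 126)) = √(-12120 + 8) = √(-12112) = 4*I*√757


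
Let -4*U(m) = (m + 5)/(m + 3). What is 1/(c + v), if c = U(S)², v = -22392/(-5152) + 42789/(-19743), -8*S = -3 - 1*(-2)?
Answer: 10595410000/24868205921 ≈ 0.42606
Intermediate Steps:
S = ⅛ (S = -(-3 - 1*(-2))/8 = -(-3 + 2)/8 = -⅛*(-1) = ⅛ ≈ 0.12500)
U(m) = -(5 + m)/(4*(3 + m)) (U(m) = -(m + 5)/(4*(m + 3)) = -(5 + m)/(4*(3 + m)))
v = 9234847/4238164 (v = -22392*(-1/5152) + 42789*(-1/19743) = 2799/644 - 14263/6581 = 9234847/4238164 ≈ 2.1790)
c = 1681/10000 (c = ((-5 - 1*⅛)/(4*(3 + ⅛)))² = ((-5 - ⅛)/(4*(25/8)))² = ((¼)*(8/25)*(-41/8))² = (-41/100)² = 1681/10000 ≈ 0.16810)
1/(c + v) = 1/(1681/10000 + 9234847/4238164) = 1/(24868205921/10595410000) = 10595410000/24868205921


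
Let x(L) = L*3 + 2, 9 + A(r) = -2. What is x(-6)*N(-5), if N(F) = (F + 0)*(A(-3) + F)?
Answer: -1280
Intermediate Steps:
A(r) = -11 (A(r) = -9 - 2 = -11)
x(L) = 2 + 3*L (x(L) = 3*L + 2 = 2 + 3*L)
N(F) = F*(-11 + F) (N(F) = (F + 0)*(-11 + F) = F*(-11 + F))
x(-6)*N(-5) = (2 + 3*(-6))*(-5*(-11 - 5)) = (2 - 18)*(-5*(-16)) = -16*80 = -1280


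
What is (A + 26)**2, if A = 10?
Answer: 1296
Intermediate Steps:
(A + 26)**2 = (10 + 26)**2 = 36**2 = 1296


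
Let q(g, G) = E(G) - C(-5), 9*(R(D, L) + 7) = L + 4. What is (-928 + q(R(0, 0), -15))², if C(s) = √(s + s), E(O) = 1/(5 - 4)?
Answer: (927 + I*√10)² ≈ 8.5932e+5 + 5863.0*I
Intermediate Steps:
R(D, L) = -59/9 + L/9 (R(D, L) = -7 + (L + 4)/9 = -7 + (4 + L)/9 = -7 + (4/9 + L/9) = -59/9 + L/9)
E(O) = 1 (E(O) = 1/1 = 1)
C(s) = √2*√s (C(s) = √(2*s) = √2*√s)
q(g, G) = 1 - I*√10 (q(g, G) = 1 - √2*√(-5) = 1 - √2*I*√5 = 1 - I*√10)
(-928 + q(R(0, 0), -15))² = (-928 + (1 - I*√10))² = (-927 - I*√10)²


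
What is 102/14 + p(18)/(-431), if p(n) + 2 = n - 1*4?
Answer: 21897/3017 ≈ 7.2579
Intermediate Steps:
p(n) = -6 + n (p(n) = -2 + (n - 1*4) = -2 + (n - 4) = -2 + (-4 + n) = -6 + n)
102/14 + p(18)/(-431) = 102/14 + (-6 + 18)/(-431) = 102*(1/14) + 12*(-1/431) = 51/7 - 12/431 = 21897/3017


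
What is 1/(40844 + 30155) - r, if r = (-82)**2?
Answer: -477397275/70999 ≈ -6724.0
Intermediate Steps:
r = 6724
1/(40844 + 30155) - r = 1/(40844 + 30155) - 1*6724 = 1/70999 - 6724 = -477397275/70999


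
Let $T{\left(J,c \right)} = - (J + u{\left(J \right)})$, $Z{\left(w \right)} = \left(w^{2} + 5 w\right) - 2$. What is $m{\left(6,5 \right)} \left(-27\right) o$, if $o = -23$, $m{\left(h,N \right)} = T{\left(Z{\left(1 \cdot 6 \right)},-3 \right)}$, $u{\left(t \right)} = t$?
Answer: $-79488$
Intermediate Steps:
$Z{\left(w \right)} = -2 + w^{2} + 5 w$
$T{\left(J,c \right)} = - 2 J$ ($T{\left(J,c \right)} = - (J + J) = - 2 J$)
$m{\left(h,N \right)} = -128$ ($m{\left(h,N \right)} = - 2 \left(-2 + \left(1 \cdot 6\right)^{2} + 5 \cdot 1 \cdot 6\right) = - 2 \left(-2 + 6^{2} + 5 \cdot 6\right) = - 2 \left(-2 + 36 + 30\right) = \left(-2\right) 64 = -128$)
$m{\left(6,5 \right)} \left(-27\right) o = \left(-128\right) \left(-27\right) \left(-23\right) = 3456 \left(-23\right) = -79488$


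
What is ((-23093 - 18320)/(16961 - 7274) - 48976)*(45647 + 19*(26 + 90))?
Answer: -22703956083175/9687 ≈ -2.3438e+9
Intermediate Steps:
((-23093 - 18320)/(16961 - 7274) - 48976)*(45647 + 19*(26 + 90)) = (-41413/9687 - 48976)*(45647 + 19*116) = (-41413*1/9687 - 48976)*(45647 + 2204) = (-41413/9687 - 48976)*47851 = -474471925/9687*47851 = -22703956083175/9687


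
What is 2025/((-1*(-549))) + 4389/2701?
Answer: 875454/164761 ≈ 5.3135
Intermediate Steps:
2025/((-1*(-549))) + 4389/2701 = 2025/549 + 4389*(1/2701) = 2025*(1/549) + 4389/2701 = 225/61 + 4389/2701 = 875454/164761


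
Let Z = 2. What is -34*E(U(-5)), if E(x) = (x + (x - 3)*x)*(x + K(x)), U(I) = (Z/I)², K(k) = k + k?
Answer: 75072/15625 ≈ 4.8046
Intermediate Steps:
K(k) = 2*k
U(I) = 4/I² (U(I) = (2/I)² = 4/I²)
E(x) = 3*x*(x + x*(-3 + x)) (E(x) = (x + (x - 3)*x)*(x + 2*x) = (x + (-3 + x)*x)*(3*x) = (x + x*(-3 + x))*(3*x) = 3*x*(x + x*(-3 + x)))
-34*E(U(-5)) = -102*(4/(-5)²)²*(-2 + 4/(-5)²) = -102*(4*(1/25))²*(-2 + 4*(1/25)) = -102*(4/25)²*(-2 + 4/25) = -102*16*(-46)/(625*25) = -34*(-2208/15625) = 75072/15625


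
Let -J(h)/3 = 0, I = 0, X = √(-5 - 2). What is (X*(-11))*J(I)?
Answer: 0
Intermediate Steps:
X = I*√7 (X = √(-7) = I*√7 ≈ 2.6458*I)
J(h) = 0 (J(h) = -3*0 = 0)
(X*(-11))*J(I) = ((I*√7)*(-11))*0 = -11*I*√7*0 = 0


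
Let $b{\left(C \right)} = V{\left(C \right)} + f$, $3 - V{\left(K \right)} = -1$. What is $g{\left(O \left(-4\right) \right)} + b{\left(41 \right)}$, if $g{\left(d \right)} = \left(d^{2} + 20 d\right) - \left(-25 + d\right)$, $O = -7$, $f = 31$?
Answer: $1376$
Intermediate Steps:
$V{\left(K \right)} = 4$ ($V{\left(K \right)} = 3 - -1 = 3 + 1 = 4$)
$g{\left(d \right)} = 25 + d^{2} + 19 d$
$b{\left(C \right)} = 35$ ($b{\left(C \right)} = 4 + 31 = 35$)
$g{\left(O \left(-4\right) \right)} + b{\left(41 \right)} = \left(25 + \left(\left(-7\right) \left(-4\right)\right)^{2} + 19 \left(\left(-7\right) \left(-4\right)\right)\right) + 35 = \left(25 + 28^{2} + 19 \cdot 28\right) + 35 = \left(25 + 784 + 532\right) + 35 = 1341 + 35 = 1376$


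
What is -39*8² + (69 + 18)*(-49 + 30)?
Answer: -4149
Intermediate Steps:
-39*8² + (69 + 18)*(-49 + 30) = -39*64 + 87*(-19) = -2496 - 1653 = -4149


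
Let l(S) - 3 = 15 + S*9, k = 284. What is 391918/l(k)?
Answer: 195959/1287 ≈ 152.26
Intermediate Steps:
l(S) = 18 + 9*S (l(S) = 3 + (15 + S*9) = 3 + (15 + 9*S) = 18 + 9*S)
391918/l(k) = 391918/(18 + 9*284) = 391918/(18 + 2556) = 391918/2574 = 391918*(1/2574) = 195959/1287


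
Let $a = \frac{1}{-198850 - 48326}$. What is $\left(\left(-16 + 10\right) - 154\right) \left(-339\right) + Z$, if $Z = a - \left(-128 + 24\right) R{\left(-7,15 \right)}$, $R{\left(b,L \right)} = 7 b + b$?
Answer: $\frac{11967273215}{247176} \approx 48416.0$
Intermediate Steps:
$R{\left(b,L \right)} = 8 b$
$a = - \frac{1}{247176}$ ($a = \frac{1}{-247176} = - \frac{1}{247176} \approx -4.0457 \cdot 10^{-6}$)
$Z = - \frac{1439553025}{247176}$ ($Z = - \frac{1}{247176} - \left(-128 + 24\right) 8 \left(-7\right) = - \frac{1}{247176} - \left(-104\right) \left(-56\right) = - \frac{1}{247176} - 5824 = - \frac{1439553025}{247176} \approx -5824.0$)
$\left(\left(-16 + 10\right) - 154\right) \left(-339\right) + Z = \left(\left(-16 + 10\right) - 154\right) \left(-339\right) - \frac{1439553025}{247176} = \left(-6 - 154\right) \left(-339\right) - \frac{1439553025}{247176} = \left(-160\right) \left(-339\right) - \frac{1439553025}{247176} = 54240 - \frac{1439553025}{247176} = \frac{11967273215}{247176}$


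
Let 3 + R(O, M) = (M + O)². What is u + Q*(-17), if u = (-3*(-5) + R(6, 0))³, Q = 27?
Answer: 110133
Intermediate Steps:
R(O, M) = -3 + (M + O)²
u = 110592 (u = (-3*(-5) + (-3 + (0 + 6)²))³ = (15 + (-3 + 6²))³ = (15 + (-3 + 36))³ = (15 + 33)³ = 48³ = 110592)
u + Q*(-17) = 110592 + 27*(-17) = 110592 - 459 = 110133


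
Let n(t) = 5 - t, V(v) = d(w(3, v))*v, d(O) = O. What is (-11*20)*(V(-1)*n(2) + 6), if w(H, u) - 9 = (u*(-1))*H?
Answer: 6600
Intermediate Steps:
w(H, u) = 9 - H*u (w(H, u) = 9 + (u*(-1))*H = 9 + (-u)*H = 9 - H*u)
V(v) = v*(9 - 3*v) (V(v) = (9 - 1*3*v)*v = (9 - 3*v)*v = v*(9 - 3*v))
(-11*20)*(V(-1)*n(2) + 6) = (-11*20)*((3*(-1)*(3 - 1*(-1)))*(5 - 1*2) + 6) = -220*((3*(-1)*(3 + 1))*(5 - 2) + 6) = -220*((3*(-1)*4)*3 + 6) = -220*(-12*3 + 6) = -220*(-36 + 6) = -220*(-30) = 6600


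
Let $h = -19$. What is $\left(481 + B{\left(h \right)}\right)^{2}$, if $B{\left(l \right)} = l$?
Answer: $213444$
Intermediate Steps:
$\left(481 + B{\left(h \right)}\right)^{2} = \left(481 - 19\right)^{2} = 462^{2} = 213444$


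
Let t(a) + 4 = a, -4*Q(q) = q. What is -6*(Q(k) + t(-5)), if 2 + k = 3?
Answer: 111/2 ≈ 55.500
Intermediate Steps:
k = 1 (k = -2 + 3 = 1)
Q(q) = -q/4
t(a) = -4 + a
-6*(Q(k) + t(-5)) = -6*(-¼*1 + (-4 - 5)) = -6*(-¼ - 9) = -6*(-37/4) = 111/2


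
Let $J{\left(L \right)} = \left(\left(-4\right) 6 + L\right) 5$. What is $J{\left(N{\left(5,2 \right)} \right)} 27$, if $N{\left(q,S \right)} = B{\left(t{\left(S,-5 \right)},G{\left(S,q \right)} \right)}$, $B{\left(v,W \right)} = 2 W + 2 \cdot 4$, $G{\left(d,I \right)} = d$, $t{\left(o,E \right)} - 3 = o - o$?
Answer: $-1620$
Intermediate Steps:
$t{\left(o,E \right)} = 3$ ($t{\left(o,E \right)} = 3 + \left(o - o\right) = 3 + 0 = 3$)
$B{\left(v,W \right)} = 8 + 2 W$ ($B{\left(v,W \right)} = 2 W + 8 = 8 + 2 W$)
$N{\left(q,S \right)} = 8 + 2 S$
$J{\left(L \right)} = -120 + 5 L$ ($J{\left(L \right)} = \left(-24 + L\right) 5 = -120 + 5 L$)
$J{\left(N{\left(5,2 \right)} \right)} 27 = \left(-120 + 5 \left(8 + 2 \cdot 2\right)\right) 27 = \left(-120 + 5 \left(8 + 4\right)\right) 27 = \left(-120 + 5 \cdot 12\right) 27 = \left(-120 + 60\right) 27 = \left(-60\right) 27 = -1620$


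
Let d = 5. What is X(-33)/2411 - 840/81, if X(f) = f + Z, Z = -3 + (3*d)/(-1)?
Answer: -676457/65097 ≈ -10.392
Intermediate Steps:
Z = -18 (Z = -3 + (3*5)/(-1) = -3 - 1*15 = -3 - 15 = -18)
X(f) = -18 + f (X(f) = f - 18 = -18 + f)
X(-33)/2411 - 840/81 = (-18 - 33)/2411 - 840/81 = -51*1/2411 - 840*1/81 = -51/2411 - 280/27 = -676457/65097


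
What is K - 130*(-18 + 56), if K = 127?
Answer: -4813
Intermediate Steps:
K - 130*(-18 + 56) = 127 - 130*(-18 + 56) = 127 - 130*38 = 127 - 4940 = -4813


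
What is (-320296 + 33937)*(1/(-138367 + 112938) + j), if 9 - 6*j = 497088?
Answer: 1206547100734341/50858 ≈ 2.3724e+10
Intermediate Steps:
j = -165693/2 (j = 3/2 - ⅙*497088 = 3/2 - 82848 = -165693/2 ≈ -82847.)
(-320296 + 33937)*(1/(-138367 + 112938) + j) = (-320296 + 33937)*(1/(-138367 + 112938) - 165693/2) = -286359*(1/(-25429) - 165693/2) = -286359*(-1/25429 - 165693/2) = -286359*(-4213407299/50858) = 1206547100734341/50858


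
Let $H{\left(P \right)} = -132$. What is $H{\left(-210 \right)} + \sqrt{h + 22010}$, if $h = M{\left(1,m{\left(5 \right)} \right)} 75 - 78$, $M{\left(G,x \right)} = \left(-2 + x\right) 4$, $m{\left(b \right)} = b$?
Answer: $-132 + 4 \sqrt{1427} \approx 19.103$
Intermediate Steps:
$M{\left(G,x \right)} = -8 + 4 x$
$h = 822$ ($h = \left(-8 + 4 \cdot 5\right) 75 - 78 = \left(-8 + 20\right) 75 - 78 = 12 \cdot 75 - 78 = 900 - 78 = 822$)
$H{\left(-210 \right)} + \sqrt{h + 22010} = -132 + \sqrt{822 + 22010} = -132 + \sqrt{22832} = -132 + 4 \sqrt{1427}$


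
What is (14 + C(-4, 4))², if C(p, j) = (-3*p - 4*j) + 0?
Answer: 100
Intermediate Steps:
C(p, j) = -4*j - 3*p (C(p, j) = (-4*j - 3*p) + 0 = -4*j - 3*p)
(14 + C(-4, 4))² = (14 + (-4*4 - 3*(-4)))² = (14 + (-16 + 12))² = (14 - 4)² = 10² = 100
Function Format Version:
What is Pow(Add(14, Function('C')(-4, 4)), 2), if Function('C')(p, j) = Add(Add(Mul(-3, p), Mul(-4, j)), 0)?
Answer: 100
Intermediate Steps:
Function('C')(p, j) = Add(Mul(-4, j), Mul(-3, p)) (Function('C')(p, j) = Add(Add(Mul(-4, j), Mul(-3, p)), 0) = Add(Mul(-4, j), Mul(-3, p)))
Pow(Add(14, Function('C')(-4, 4)), 2) = Pow(Add(14, Add(Mul(-4, 4), Mul(-3, -4))), 2) = Pow(Add(14, Add(-16, 12)), 2) = Pow(Add(14, -4), 2) = Pow(10, 2) = 100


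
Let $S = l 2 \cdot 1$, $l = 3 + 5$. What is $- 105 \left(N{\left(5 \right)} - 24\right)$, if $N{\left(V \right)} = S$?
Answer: $840$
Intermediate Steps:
$l = 8$
$S = 16$ ($S = 8 \cdot 2 \cdot 1 = 16 \cdot 1 = 16$)
$N{\left(V \right)} = 16$
$- 105 \left(N{\left(5 \right)} - 24\right) = - 105 \left(16 - 24\right) = \left(-105\right) \left(-8\right) = 840$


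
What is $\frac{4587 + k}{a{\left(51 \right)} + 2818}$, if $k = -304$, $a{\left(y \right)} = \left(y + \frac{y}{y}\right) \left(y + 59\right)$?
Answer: $\frac{4283}{8538} \approx 0.50164$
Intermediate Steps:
$a{\left(y \right)} = \left(1 + y\right) \left(59 + y\right)$ ($a{\left(y \right)} = \left(y + 1\right) \left(59 + y\right) = \left(1 + y\right) \left(59 + y\right)$)
$\frac{4587 + k}{a{\left(51 \right)} + 2818} = \frac{4587 - 304}{\left(59 + 51^{2} + 60 \cdot 51\right) + 2818} = \frac{4283}{\left(59 + 2601 + 3060\right) + 2818} = \frac{4283}{5720 + 2818} = \frac{4283}{8538}$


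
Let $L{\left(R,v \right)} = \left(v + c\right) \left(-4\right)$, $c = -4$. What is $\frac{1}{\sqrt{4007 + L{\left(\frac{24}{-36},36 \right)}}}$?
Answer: $\frac{\sqrt{431}}{1293} \approx 0.016056$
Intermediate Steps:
$L{\left(R,v \right)} = 16 - 4 v$ ($L{\left(R,v \right)} = \left(v - 4\right) \left(-4\right) = \left(-4 + v\right) \left(-4\right) = 16 - 4 v$)
$\frac{1}{\sqrt{4007 + L{\left(\frac{24}{-36},36 \right)}}} = \frac{1}{\sqrt{4007 + \left(16 - 144\right)}} = \frac{1}{\sqrt{4007 - 128}} = \frac{1}{\sqrt{3879}} = \frac{1}{3 \sqrt{431}} = \frac{\sqrt{431}}{1293}$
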